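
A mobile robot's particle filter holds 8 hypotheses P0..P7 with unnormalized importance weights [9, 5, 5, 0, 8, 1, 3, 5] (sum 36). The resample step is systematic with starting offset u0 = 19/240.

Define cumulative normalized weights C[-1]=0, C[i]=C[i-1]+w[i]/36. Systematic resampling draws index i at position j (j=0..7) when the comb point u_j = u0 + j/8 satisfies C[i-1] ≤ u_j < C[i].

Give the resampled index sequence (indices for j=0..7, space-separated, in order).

0 0 1 2 4 4 6 7

C = [1/4, 7/18, 19/36, 19/36, 3/4, 7/9, 31/36, 1]
j=0: u_0=19/240 ∈ [0, 1/4) → index 0
j=1: u_1=49/240 ∈ [0, 1/4) → index 0
j=2: u_2=79/240 ∈ [1/4, 7/18) → index 1
j=3: u_3=109/240 ∈ [7/18, 19/36) → index 2
j=4: u_4=139/240 ∈ [19/36, 3/4) → index 4
j=5: u_5=169/240 ∈ [19/36, 3/4) → index 4
j=6: u_6=199/240 ∈ [7/9, 31/36) → index 6
j=7: u_7=229/240 ∈ [31/36, 1) → index 7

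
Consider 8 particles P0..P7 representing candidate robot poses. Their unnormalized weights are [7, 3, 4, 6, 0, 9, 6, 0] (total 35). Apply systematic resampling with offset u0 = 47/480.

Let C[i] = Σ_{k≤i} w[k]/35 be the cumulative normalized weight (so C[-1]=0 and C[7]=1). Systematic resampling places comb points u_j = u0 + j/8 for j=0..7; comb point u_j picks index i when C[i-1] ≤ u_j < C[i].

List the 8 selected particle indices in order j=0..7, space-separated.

C = [1/5, 2/7, 2/5, 4/7, 4/7, 29/35, 1, 1]
j=0: u_0=47/480 ∈ [0, 1/5) → index 0
j=1: u_1=107/480 ∈ [1/5, 2/7) → index 1
j=2: u_2=167/480 ∈ [2/7, 2/5) → index 2
j=3: u_3=227/480 ∈ [2/5, 4/7) → index 3
j=4: u_4=287/480 ∈ [4/7, 29/35) → index 5
j=5: u_5=347/480 ∈ [4/7, 29/35) → index 5
j=6: u_6=407/480 ∈ [29/35, 1) → index 6
j=7: u_7=467/480 ∈ [29/35, 1) → index 6

0 1 2 3 5 5 6 6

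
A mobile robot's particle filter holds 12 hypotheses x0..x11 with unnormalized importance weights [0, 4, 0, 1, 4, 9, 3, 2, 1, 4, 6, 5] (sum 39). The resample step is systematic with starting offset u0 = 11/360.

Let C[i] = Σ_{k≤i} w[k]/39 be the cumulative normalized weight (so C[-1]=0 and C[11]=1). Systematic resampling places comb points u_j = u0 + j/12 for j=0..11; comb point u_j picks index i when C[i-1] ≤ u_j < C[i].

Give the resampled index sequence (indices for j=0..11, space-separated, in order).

1 3 4 5 5 5 6 8 9 10 10 11

C = [0, 4/39, 4/39, 5/39, 3/13, 6/13, 7/13, 23/39, 8/13, 28/39, 34/39, 1]
j=0: u_0=11/360 ∈ [0, 4/39) → index 1
j=1: u_1=41/360 ∈ [4/39, 5/39) → index 3
j=2: u_2=71/360 ∈ [5/39, 3/13) → index 4
j=3: u_3=101/360 ∈ [3/13, 6/13) → index 5
j=4: u_4=131/360 ∈ [3/13, 6/13) → index 5
j=5: u_5=161/360 ∈ [3/13, 6/13) → index 5
j=6: u_6=191/360 ∈ [6/13, 7/13) → index 6
j=7: u_7=221/360 ∈ [23/39, 8/13) → index 8
j=8: u_8=251/360 ∈ [8/13, 28/39) → index 9
j=9: u_9=281/360 ∈ [28/39, 34/39) → index 10
j=10: u_10=311/360 ∈ [28/39, 34/39) → index 10
j=11: u_11=341/360 ∈ [34/39, 1) → index 11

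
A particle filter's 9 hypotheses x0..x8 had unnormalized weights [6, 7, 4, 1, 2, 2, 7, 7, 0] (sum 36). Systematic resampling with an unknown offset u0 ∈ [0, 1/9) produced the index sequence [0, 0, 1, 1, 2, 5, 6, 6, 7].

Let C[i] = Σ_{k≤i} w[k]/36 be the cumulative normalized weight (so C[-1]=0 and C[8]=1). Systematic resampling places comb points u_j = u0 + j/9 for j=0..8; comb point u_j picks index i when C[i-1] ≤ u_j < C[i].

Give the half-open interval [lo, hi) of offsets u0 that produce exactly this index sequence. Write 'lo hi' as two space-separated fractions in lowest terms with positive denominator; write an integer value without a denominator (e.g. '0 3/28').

C = [1/6, 13/36, 17/36, 1/2, 5/9, 11/18, 29/36, 1, 1]
j=0 picked index 0: u0 ∈ [0, 1/6)
j=1 picked index 0: u0 ∈ [-1/9, 1/18)
j=2 picked index 1: u0 ∈ [-1/18, 5/36)
j=3 picked index 1: u0 ∈ [-1/6, 1/36)
j=4 picked index 2: u0 ∈ [-1/12, 1/36)
j=5 picked index 5: u0 ∈ [0, 1/18)
j=6 picked index 6: u0 ∈ [-1/18, 5/36)
j=7 picked index 6: u0 ∈ [-1/6, 1/36)
j=8 picked index 7: u0 ∈ [-1/12, 1/9)
intersection: [0, 1/36)

0 1/36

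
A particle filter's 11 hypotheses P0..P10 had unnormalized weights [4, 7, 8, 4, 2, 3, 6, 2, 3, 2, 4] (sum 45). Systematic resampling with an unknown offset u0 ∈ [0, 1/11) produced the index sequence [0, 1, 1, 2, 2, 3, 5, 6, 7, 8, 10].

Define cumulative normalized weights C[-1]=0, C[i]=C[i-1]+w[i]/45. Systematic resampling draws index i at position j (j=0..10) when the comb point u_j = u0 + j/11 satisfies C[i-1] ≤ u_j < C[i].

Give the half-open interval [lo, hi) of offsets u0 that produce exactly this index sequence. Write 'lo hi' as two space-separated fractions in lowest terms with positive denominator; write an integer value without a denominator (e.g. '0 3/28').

C = [4/45, 11/45, 19/45, 23/45, 5/9, 28/45, 34/45, 4/5, 13/15, 41/45, 1]
j=0 picked index 0: u0 ∈ [0, 4/45)
j=1 picked index 1: u0 ∈ [-1/495, 76/495)
j=2 picked index 1: u0 ∈ [-46/495, 31/495)
j=3 picked index 2: u0 ∈ [-14/495, 74/495)
j=4 picked index 2: u0 ∈ [-59/495, 29/495)
j=5 picked index 3: u0 ∈ [-16/495, 28/495)
j=6 picked index 5: u0 ∈ [1/99, 38/495)
j=7 picked index 6: u0 ∈ [-7/495, 59/495)
j=8 picked index 7: u0 ∈ [14/495, 4/55)
j=9 picked index 8: u0 ∈ [-1/55, 8/165)
j=10 picked index 10: u0 ∈ [1/495, 1/11)
intersection: [14/495, 8/165)

14/495 8/165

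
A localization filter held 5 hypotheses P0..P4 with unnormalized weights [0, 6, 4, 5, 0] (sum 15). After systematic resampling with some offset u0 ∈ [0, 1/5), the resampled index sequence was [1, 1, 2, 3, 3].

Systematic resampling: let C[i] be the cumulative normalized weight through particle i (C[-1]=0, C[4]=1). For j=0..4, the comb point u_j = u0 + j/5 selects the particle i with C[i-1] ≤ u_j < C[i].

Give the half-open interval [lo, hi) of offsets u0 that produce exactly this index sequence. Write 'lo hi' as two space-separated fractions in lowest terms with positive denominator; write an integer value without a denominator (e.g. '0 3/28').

C = [0, 2/5, 2/3, 1, 1]
j=0 picked index 1: u0 ∈ [0, 2/5)
j=1 picked index 1: u0 ∈ [-1/5, 1/5)
j=2 picked index 2: u0 ∈ [0, 4/15)
j=3 picked index 3: u0 ∈ [1/15, 2/5)
j=4 picked index 3: u0 ∈ [-2/15, 1/5)
intersection: [1/15, 1/5)

1/15 1/5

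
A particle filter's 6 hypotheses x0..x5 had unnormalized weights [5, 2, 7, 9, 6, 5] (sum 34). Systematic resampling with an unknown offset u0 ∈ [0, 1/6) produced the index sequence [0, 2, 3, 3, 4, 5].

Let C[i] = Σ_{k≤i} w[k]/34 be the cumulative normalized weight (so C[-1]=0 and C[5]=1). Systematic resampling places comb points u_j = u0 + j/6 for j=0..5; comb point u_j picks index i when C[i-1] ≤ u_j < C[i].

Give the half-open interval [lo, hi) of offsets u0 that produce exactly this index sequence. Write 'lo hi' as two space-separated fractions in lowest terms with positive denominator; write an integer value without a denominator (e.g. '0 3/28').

C = [5/34, 7/34, 7/17, 23/34, 29/34, 1]
j=0 picked index 0: u0 ∈ [0, 5/34)
j=1 picked index 2: u0 ∈ [2/51, 25/102)
j=2 picked index 3: u0 ∈ [4/51, 35/102)
j=3 picked index 3: u0 ∈ [-3/34, 3/17)
j=4 picked index 4: u0 ∈ [1/102, 19/102)
j=5 picked index 5: u0 ∈ [1/51, 1/6)
intersection: [4/51, 5/34)

4/51 5/34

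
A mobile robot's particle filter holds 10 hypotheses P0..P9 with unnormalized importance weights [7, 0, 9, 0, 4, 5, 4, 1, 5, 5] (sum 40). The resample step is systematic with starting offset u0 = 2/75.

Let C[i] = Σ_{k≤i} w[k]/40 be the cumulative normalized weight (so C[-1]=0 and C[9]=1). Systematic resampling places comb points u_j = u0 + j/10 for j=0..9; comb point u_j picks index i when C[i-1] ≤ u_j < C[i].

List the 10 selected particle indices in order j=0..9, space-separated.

0 0 2 2 4 5 6 7 8 9

C = [7/40, 7/40, 2/5, 2/5, 1/2, 5/8, 29/40, 3/4, 7/8, 1]
j=0: u_0=2/75 ∈ [0, 7/40) → index 0
j=1: u_1=19/150 ∈ [0, 7/40) → index 0
j=2: u_2=17/75 ∈ [7/40, 2/5) → index 2
j=3: u_3=49/150 ∈ [7/40, 2/5) → index 2
j=4: u_4=32/75 ∈ [2/5, 1/2) → index 4
j=5: u_5=79/150 ∈ [1/2, 5/8) → index 5
j=6: u_6=47/75 ∈ [5/8, 29/40) → index 6
j=7: u_7=109/150 ∈ [29/40, 3/4) → index 7
j=8: u_8=62/75 ∈ [3/4, 7/8) → index 8
j=9: u_9=139/150 ∈ [7/8, 1) → index 9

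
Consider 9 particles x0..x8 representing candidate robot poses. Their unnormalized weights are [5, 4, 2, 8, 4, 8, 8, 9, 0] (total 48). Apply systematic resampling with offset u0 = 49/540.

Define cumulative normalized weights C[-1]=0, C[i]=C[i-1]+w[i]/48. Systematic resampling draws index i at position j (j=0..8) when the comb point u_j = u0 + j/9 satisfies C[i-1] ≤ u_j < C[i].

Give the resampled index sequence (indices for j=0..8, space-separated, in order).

C = [5/48, 3/16, 11/48, 19/48, 23/48, 31/48, 13/16, 1, 1]
j=0: u_0=49/540 ∈ [0, 5/48) → index 0
j=1: u_1=109/540 ∈ [3/16, 11/48) → index 2
j=2: u_2=169/540 ∈ [11/48, 19/48) → index 3
j=3: u_3=229/540 ∈ [19/48, 23/48) → index 4
j=4: u_4=289/540 ∈ [23/48, 31/48) → index 5
j=5: u_5=349/540 ∈ [31/48, 13/16) → index 6
j=6: u_6=409/540 ∈ [31/48, 13/16) → index 6
j=7: u_7=469/540 ∈ [13/16, 1) → index 7
j=8: u_8=529/540 ∈ [13/16, 1) → index 7

0 2 3 4 5 6 6 7 7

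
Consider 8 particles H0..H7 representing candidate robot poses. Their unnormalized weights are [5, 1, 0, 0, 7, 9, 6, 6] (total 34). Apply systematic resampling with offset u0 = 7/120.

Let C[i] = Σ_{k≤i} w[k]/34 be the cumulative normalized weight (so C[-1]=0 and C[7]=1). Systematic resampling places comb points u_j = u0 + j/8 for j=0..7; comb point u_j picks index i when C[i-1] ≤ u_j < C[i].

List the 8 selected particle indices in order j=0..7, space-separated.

C = [5/34, 3/17, 3/17, 3/17, 13/34, 11/17, 14/17, 1]
j=0: u_0=7/120 ∈ [0, 5/34) → index 0
j=1: u_1=11/60 ∈ [3/17, 13/34) → index 4
j=2: u_2=37/120 ∈ [3/17, 13/34) → index 4
j=3: u_3=13/30 ∈ [13/34, 11/17) → index 5
j=4: u_4=67/120 ∈ [13/34, 11/17) → index 5
j=5: u_5=41/60 ∈ [11/17, 14/17) → index 6
j=6: u_6=97/120 ∈ [11/17, 14/17) → index 6
j=7: u_7=14/15 ∈ [14/17, 1) → index 7

0 4 4 5 5 6 6 7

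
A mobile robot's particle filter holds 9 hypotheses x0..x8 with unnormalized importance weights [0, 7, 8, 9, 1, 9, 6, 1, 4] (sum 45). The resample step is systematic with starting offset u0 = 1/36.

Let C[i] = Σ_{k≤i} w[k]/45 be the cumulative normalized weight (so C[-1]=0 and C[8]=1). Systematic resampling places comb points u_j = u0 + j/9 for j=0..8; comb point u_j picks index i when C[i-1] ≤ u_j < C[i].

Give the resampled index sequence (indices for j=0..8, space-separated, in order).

1 1 2 3 3 5 5 6 8

C = [0, 7/45, 1/3, 8/15, 5/9, 34/45, 8/9, 41/45, 1]
j=0: u_0=1/36 ∈ [0, 7/45) → index 1
j=1: u_1=5/36 ∈ [0, 7/45) → index 1
j=2: u_2=1/4 ∈ [7/45, 1/3) → index 2
j=3: u_3=13/36 ∈ [1/3, 8/15) → index 3
j=4: u_4=17/36 ∈ [1/3, 8/15) → index 3
j=5: u_5=7/12 ∈ [5/9, 34/45) → index 5
j=6: u_6=25/36 ∈ [5/9, 34/45) → index 5
j=7: u_7=29/36 ∈ [34/45, 8/9) → index 6
j=8: u_8=11/12 ∈ [41/45, 1) → index 8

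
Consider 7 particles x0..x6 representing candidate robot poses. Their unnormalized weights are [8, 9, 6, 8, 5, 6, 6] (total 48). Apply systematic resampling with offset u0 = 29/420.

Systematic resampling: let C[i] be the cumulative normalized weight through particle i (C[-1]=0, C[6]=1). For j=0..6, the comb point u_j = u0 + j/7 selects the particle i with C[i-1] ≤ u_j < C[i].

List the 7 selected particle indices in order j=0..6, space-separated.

C = [1/6, 17/48, 23/48, 31/48, 3/4, 7/8, 1]
j=0: u_0=29/420 ∈ [0, 1/6) → index 0
j=1: u_1=89/420 ∈ [1/6, 17/48) → index 1
j=2: u_2=149/420 ∈ [17/48, 23/48) → index 2
j=3: u_3=209/420 ∈ [23/48, 31/48) → index 3
j=4: u_4=269/420 ∈ [23/48, 31/48) → index 3
j=5: u_5=47/60 ∈ [3/4, 7/8) → index 5
j=6: u_6=389/420 ∈ [7/8, 1) → index 6

0 1 2 3 3 5 6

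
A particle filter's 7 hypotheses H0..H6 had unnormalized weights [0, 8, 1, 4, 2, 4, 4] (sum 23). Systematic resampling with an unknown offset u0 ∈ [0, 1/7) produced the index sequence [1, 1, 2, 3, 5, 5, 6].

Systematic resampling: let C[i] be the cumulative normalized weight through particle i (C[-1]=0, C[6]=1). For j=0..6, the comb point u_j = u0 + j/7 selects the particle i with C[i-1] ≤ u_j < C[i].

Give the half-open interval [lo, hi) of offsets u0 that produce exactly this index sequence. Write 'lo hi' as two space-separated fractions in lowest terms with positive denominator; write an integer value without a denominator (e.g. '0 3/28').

13/161 17/161

C = [0, 8/23, 9/23, 13/23, 15/23, 19/23, 1]
j=0 picked index 1: u0 ∈ [0, 8/23)
j=1 picked index 1: u0 ∈ [-1/7, 33/161)
j=2 picked index 2: u0 ∈ [10/161, 17/161)
j=3 picked index 3: u0 ∈ [-6/161, 22/161)
j=4 picked index 5: u0 ∈ [13/161, 41/161)
j=5 picked index 5: u0 ∈ [-10/161, 18/161)
j=6 picked index 6: u0 ∈ [-5/161, 1/7)
intersection: [13/161, 17/161)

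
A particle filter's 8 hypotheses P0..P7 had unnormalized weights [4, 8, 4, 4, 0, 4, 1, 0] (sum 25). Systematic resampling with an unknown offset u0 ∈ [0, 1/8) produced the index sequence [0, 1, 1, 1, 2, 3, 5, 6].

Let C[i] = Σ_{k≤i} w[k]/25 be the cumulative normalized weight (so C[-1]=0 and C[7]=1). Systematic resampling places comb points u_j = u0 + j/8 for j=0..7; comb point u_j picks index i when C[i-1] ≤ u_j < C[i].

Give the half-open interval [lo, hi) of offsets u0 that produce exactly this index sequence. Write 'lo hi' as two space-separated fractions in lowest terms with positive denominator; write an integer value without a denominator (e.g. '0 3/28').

17/200 21/200

C = [4/25, 12/25, 16/25, 4/5, 4/5, 24/25, 1, 1]
j=0 picked index 0: u0 ∈ [0, 4/25)
j=1 picked index 1: u0 ∈ [7/200, 71/200)
j=2 picked index 1: u0 ∈ [-9/100, 23/100)
j=3 picked index 1: u0 ∈ [-43/200, 21/200)
j=4 picked index 2: u0 ∈ [-1/50, 7/50)
j=5 picked index 3: u0 ∈ [3/200, 7/40)
j=6 picked index 5: u0 ∈ [1/20, 21/100)
j=7 picked index 6: u0 ∈ [17/200, 1/8)
intersection: [17/200, 21/200)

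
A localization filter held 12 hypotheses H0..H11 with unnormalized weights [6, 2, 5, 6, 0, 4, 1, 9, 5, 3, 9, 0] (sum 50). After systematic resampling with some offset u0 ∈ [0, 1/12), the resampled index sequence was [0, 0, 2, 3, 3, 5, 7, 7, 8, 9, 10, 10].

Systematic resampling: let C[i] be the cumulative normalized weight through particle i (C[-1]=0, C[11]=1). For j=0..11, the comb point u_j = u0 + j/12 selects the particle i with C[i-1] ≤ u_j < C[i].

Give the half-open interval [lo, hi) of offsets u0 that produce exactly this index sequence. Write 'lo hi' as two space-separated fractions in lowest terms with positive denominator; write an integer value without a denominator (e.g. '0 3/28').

C = [3/25, 4/25, 13/50, 19/50, 19/50, 23/50, 12/25, 33/50, 19/25, 41/50, 1, 1]
j=0 picked index 0: u0 ∈ [0, 3/25)
j=1 picked index 0: u0 ∈ [-1/12, 11/300)
j=2 picked index 2: u0 ∈ [-1/150, 7/75)
j=3 picked index 3: u0 ∈ [1/100, 13/100)
j=4 picked index 3: u0 ∈ [-11/150, 7/150)
j=5 picked index 5: u0 ∈ [-11/300, 13/300)
j=6 picked index 7: u0 ∈ [-1/50, 4/25)
j=7 picked index 7: u0 ∈ [-31/300, 23/300)
j=8 picked index 8: u0 ∈ [-1/150, 7/75)
j=9 picked index 9: u0 ∈ [1/100, 7/100)
j=10 picked index 10: u0 ∈ [-1/75, 1/6)
j=11 picked index 10: u0 ∈ [-29/300, 1/12)
intersection: [1/100, 11/300)

1/100 11/300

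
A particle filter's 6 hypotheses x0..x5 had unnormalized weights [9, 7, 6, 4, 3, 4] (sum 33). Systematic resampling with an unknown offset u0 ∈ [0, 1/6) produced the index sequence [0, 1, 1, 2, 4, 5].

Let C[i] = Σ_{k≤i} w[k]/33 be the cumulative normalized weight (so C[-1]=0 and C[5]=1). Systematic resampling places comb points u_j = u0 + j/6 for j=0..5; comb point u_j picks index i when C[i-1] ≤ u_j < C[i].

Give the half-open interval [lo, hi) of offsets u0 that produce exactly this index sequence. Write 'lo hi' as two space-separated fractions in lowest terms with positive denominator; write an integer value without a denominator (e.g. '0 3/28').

C = [3/11, 16/33, 2/3, 26/33, 29/33, 1]
j=0 picked index 0: u0 ∈ [0, 3/11)
j=1 picked index 1: u0 ∈ [7/66, 7/22)
j=2 picked index 1: u0 ∈ [-2/33, 5/33)
j=3 picked index 2: u0 ∈ [-1/66, 1/6)
j=4 picked index 4: u0 ∈ [4/33, 7/33)
j=5 picked index 5: u0 ∈ [1/22, 1/6)
intersection: [4/33, 5/33)

4/33 5/33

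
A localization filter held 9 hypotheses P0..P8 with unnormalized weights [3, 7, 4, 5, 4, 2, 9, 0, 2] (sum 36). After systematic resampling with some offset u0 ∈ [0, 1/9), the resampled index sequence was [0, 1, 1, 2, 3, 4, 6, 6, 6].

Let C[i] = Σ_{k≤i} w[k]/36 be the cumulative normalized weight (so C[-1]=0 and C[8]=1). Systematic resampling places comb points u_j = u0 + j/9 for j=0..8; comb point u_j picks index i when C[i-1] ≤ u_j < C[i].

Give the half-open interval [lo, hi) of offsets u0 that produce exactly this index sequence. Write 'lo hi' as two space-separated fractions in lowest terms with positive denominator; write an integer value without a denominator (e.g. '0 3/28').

1/36 1/18

C = [1/12, 5/18, 7/18, 19/36, 23/36, 25/36, 17/18, 17/18, 1]
j=0 picked index 0: u0 ∈ [0, 1/12)
j=1 picked index 1: u0 ∈ [-1/36, 1/6)
j=2 picked index 1: u0 ∈ [-5/36, 1/18)
j=3 picked index 2: u0 ∈ [-1/18, 1/18)
j=4 picked index 3: u0 ∈ [-1/18, 1/12)
j=5 picked index 4: u0 ∈ [-1/36, 1/12)
j=6 picked index 6: u0 ∈ [1/36, 5/18)
j=7 picked index 6: u0 ∈ [-1/12, 1/6)
j=8 picked index 6: u0 ∈ [-7/36, 1/18)
intersection: [1/36, 1/18)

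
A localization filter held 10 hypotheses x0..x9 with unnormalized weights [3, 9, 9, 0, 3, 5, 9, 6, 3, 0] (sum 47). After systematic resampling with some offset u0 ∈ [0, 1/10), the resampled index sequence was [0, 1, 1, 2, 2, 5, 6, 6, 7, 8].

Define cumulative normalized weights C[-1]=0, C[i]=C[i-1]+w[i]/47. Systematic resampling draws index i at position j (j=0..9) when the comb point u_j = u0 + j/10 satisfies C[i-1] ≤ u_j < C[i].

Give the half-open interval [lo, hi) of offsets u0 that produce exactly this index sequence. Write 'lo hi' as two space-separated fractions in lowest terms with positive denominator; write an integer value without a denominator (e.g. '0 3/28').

17/470 11/235

C = [3/47, 12/47, 21/47, 21/47, 24/47, 29/47, 38/47, 44/47, 1, 1]
j=0 picked index 0: u0 ∈ [0, 3/47)
j=1 picked index 1: u0 ∈ [-17/470, 73/470)
j=2 picked index 1: u0 ∈ [-32/235, 13/235)
j=3 picked index 2: u0 ∈ [-21/470, 69/470)
j=4 picked index 2: u0 ∈ [-34/235, 11/235)
j=5 picked index 5: u0 ∈ [1/94, 11/94)
j=6 picked index 6: u0 ∈ [4/235, 49/235)
j=7 picked index 6: u0 ∈ [-39/470, 51/470)
j=8 picked index 7: u0 ∈ [2/235, 32/235)
j=9 picked index 8: u0 ∈ [17/470, 1/10)
intersection: [17/470, 11/235)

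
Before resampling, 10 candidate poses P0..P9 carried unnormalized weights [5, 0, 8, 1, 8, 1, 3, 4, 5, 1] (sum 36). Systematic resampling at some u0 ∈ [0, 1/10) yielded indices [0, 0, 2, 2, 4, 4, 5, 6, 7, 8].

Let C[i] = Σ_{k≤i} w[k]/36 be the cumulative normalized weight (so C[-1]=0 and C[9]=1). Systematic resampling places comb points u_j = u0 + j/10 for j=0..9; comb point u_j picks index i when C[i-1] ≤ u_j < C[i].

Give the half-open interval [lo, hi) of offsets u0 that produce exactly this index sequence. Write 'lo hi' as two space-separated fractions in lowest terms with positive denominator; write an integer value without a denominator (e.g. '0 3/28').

C = [5/36, 5/36, 13/36, 7/18, 11/18, 23/36, 13/18, 5/6, 35/36, 1]
j=0 picked index 0: u0 ∈ [0, 5/36)
j=1 picked index 0: u0 ∈ [-1/10, 7/180)
j=2 picked index 2: u0 ∈ [-11/180, 29/180)
j=3 picked index 2: u0 ∈ [-29/180, 11/180)
j=4 picked index 4: u0 ∈ [-1/90, 19/90)
j=5 picked index 4: u0 ∈ [-1/9, 1/9)
j=6 picked index 5: u0 ∈ [1/90, 7/180)
j=7 picked index 6: u0 ∈ [-11/180, 1/45)
j=8 picked index 7: u0 ∈ [-7/90, 1/30)
j=9 picked index 8: u0 ∈ [-1/15, 13/180)
intersection: [1/90, 1/45)

1/90 1/45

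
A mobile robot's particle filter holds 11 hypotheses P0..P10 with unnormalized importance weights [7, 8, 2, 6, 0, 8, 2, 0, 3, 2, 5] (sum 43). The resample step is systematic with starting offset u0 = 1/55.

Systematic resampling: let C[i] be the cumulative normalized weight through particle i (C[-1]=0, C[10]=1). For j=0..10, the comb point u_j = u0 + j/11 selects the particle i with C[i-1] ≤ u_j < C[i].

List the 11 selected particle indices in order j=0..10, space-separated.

C = [7/43, 15/43, 17/43, 23/43, 23/43, 31/43, 33/43, 33/43, 36/43, 38/43, 1]
j=0: u_0=1/55 ∈ [0, 7/43) → index 0
j=1: u_1=6/55 ∈ [0, 7/43) → index 0
j=2: u_2=1/5 ∈ [7/43, 15/43) → index 1
j=3: u_3=16/55 ∈ [7/43, 15/43) → index 1
j=4: u_4=21/55 ∈ [15/43, 17/43) → index 2
j=5: u_5=26/55 ∈ [17/43, 23/43) → index 3
j=6: u_6=31/55 ∈ [23/43, 31/43) → index 5
j=7: u_7=36/55 ∈ [23/43, 31/43) → index 5
j=8: u_8=41/55 ∈ [31/43, 33/43) → index 6
j=9: u_9=46/55 ∈ [33/43, 36/43) → index 8
j=10: u_10=51/55 ∈ [38/43, 1) → index 10

0 0 1 1 2 3 5 5 6 8 10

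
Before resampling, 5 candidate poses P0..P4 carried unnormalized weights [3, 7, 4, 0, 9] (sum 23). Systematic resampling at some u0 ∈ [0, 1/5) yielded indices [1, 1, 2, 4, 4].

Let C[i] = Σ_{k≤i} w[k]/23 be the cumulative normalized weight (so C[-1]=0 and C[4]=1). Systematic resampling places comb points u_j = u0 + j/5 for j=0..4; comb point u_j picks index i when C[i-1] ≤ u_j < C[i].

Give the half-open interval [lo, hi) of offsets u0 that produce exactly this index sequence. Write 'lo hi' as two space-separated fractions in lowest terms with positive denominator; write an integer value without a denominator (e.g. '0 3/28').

3/23 1/5

C = [3/23, 10/23, 14/23, 14/23, 1]
j=0 picked index 1: u0 ∈ [3/23, 10/23)
j=1 picked index 1: u0 ∈ [-8/115, 27/115)
j=2 picked index 2: u0 ∈ [4/115, 24/115)
j=3 picked index 4: u0 ∈ [1/115, 2/5)
j=4 picked index 4: u0 ∈ [-22/115, 1/5)
intersection: [3/23, 1/5)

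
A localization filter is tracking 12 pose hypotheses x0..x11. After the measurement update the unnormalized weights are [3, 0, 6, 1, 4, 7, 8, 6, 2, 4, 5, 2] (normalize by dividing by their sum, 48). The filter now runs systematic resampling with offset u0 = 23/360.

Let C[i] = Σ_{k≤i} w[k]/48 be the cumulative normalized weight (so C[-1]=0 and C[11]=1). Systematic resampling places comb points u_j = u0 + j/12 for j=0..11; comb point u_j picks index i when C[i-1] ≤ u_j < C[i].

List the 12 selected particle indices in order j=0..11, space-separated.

C = [1/16, 1/16, 3/16, 5/24, 7/24, 7/16, 29/48, 35/48, 37/48, 41/48, 23/24, 1]
j=0: u_0=23/360 ∈ [1/16, 3/16) → index 2
j=1: u_1=53/360 ∈ [1/16, 3/16) → index 2
j=2: u_2=83/360 ∈ [5/24, 7/24) → index 4
j=3: u_3=113/360 ∈ [7/24, 7/16) → index 5
j=4: u_4=143/360 ∈ [7/24, 7/16) → index 5
j=5: u_5=173/360 ∈ [7/16, 29/48) → index 6
j=6: u_6=203/360 ∈ [7/16, 29/48) → index 6
j=7: u_7=233/360 ∈ [29/48, 35/48) → index 7
j=8: u_8=263/360 ∈ [35/48, 37/48) → index 8
j=9: u_9=293/360 ∈ [37/48, 41/48) → index 9
j=10: u_10=323/360 ∈ [41/48, 23/24) → index 10
j=11: u_11=353/360 ∈ [23/24, 1) → index 11

2 2 4 5 5 6 6 7 8 9 10 11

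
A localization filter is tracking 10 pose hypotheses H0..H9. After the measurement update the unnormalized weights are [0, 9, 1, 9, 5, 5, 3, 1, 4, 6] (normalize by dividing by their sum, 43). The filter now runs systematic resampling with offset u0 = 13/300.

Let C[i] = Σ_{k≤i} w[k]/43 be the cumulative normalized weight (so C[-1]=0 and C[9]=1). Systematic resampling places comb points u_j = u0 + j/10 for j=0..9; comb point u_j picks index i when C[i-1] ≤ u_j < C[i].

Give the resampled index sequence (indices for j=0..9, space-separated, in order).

C = [0, 9/43, 10/43, 19/43, 24/43, 29/43, 32/43, 33/43, 37/43, 1]
j=0: u_0=13/300 ∈ [0, 9/43) → index 1
j=1: u_1=43/300 ∈ [0, 9/43) → index 1
j=2: u_2=73/300 ∈ [10/43, 19/43) → index 3
j=3: u_3=103/300 ∈ [10/43, 19/43) → index 3
j=4: u_4=133/300 ∈ [19/43, 24/43) → index 4
j=5: u_5=163/300 ∈ [19/43, 24/43) → index 4
j=6: u_6=193/300 ∈ [24/43, 29/43) → index 5
j=7: u_7=223/300 ∈ [29/43, 32/43) → index 6
j=8: u_8=253/300 ∈ [33/43, 37/43) → index 8
j=9: u_9=283/300 ∈ [37/43, 1) → index 9

1 1 3 3 4 4 5 6 8 9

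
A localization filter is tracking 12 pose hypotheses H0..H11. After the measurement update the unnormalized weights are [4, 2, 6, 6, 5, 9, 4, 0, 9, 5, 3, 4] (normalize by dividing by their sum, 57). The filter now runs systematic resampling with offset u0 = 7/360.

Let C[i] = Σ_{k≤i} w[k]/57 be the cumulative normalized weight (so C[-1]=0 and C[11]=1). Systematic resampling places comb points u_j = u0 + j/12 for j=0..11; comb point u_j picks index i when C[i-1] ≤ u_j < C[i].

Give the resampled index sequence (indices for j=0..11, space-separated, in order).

0 1 2 3 4 5 5 6 8 8 9 11

C = [4/57, 2/19, 4/19, 6/19, 23/57, 32/57, 12/19, 12/19, 15/19, 50/57, 53/57, 1]
j=0: u_0=7/360 ∈ [0, 4/57) → index 0
j=1: u_1=37/360 ∈ [4/57, 2/19) → index 1
j=2: u_2=67/360 ∈ [2/19, 4/19) → index 2
j=3: u_3=97/360 ∈ [4/19, 6/19) → index 3
j=4: u_4=127/360 ∈ [6/19, 23/57) → index 4
j=5: u_5=157/360 ∈ [23/57, 32/57) → index 5
j=6: u_6=187/360 ∈ [23/57, 32/57) → index 5
j=7: u_7=217/360 ∈ [32/57, 12/19) → index 6
j=8: u_8=247/360 ∈ [12/19, 15/19) → index 8
j=9: u_9=277/360 ∈ [12/19, 15/19) → index 8
j=10: u_10=307/360 ∈ [15/19, 50/57) → index 9
j=11: u_11=337/360 ∈ [53/57, 1) → index 11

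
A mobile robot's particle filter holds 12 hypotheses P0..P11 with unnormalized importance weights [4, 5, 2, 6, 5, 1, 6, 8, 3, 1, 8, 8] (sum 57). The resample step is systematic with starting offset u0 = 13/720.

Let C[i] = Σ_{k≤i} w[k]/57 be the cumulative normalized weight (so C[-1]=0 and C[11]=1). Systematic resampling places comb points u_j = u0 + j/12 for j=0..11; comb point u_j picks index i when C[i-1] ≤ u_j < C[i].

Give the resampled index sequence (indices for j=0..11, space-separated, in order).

C = [4/57, 3/19, 11/57, 17/57, 22/57, 23/57, 29/57, 37/57, 40/57, 41/57, 49/57, 1]
j=0: u_0=13/720 ∈ [0, 4/57) → index 0
j=1: u_1=73/720 ∈ [4/57, 3/19) → index 1
j=2: u_2=133/720 ∈ [3/19, 11/57) → index 2
j=3: u_3=193/720 ∈ [11/57, 17/57) → index 3
j=4: u_4=253/720 ∈ [17/57, 22/57) → index 4
j=5: u_5=313/720 ∈ [23/57, 29/57) → index 6
j=6: u_6=373/720 ∈ [29/57, 37/57) → index 7
j=7: u_7=433/720 ∈ [29/57, 37/57) → index 7
j=8: u_8=493/720 ∈ [37/57, 40/57) → index 8
j=9: u_9=553/720 ∈ [41/57, 49/57) → index 10
j=10: u_10=613/720 ∈ [41/57, 49/57) → index 10
j=11: u_11=673/720 ∈ [49/57, 1) → index 11

0 1 2 3 4 6 7 7 8 10 10 11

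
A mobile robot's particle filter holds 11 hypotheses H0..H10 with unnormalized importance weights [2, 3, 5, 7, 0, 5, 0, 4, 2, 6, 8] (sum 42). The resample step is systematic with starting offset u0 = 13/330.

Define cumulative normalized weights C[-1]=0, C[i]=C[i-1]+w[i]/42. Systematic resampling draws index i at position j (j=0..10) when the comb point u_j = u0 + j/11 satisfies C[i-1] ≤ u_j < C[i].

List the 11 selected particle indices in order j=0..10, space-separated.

0 2 2 3 3 5 7 9 9 10 10

C = [1/21, 5/42, 5/21, 17/42, 17/42, 11/21, 11/21, 13/21, 2/3, 17/21, 1]
j=0: u_0=13/330 ∈ [0, 1/21) → index 0
j=1: u_1=43/330 ∈ [5/42, 5/21) → index 2
j=2: u_2=73/330 ∈ [5/42, 5/21) → index 2
j=3: u_3=103/330 ∈ [5/21, 17/42) → index 3
j=4: u_4=133/330 ∈ [5/21, 17/42) → index 3
j=5: u_5=163/330 ∈ [17/42, 11/21) → index 5
j=6: u_6=193/330 ∈ [11/21, 13/21) → index 7
j=7: u_7=223/330 ∈ [2/3, 17/21) → index 9
j=8: u_8=23/30 ∈ [2/3, 17/21) → index 9
j=9: u_9=283/330 ∈ [17/21, 1) → index 10
j=10: u_10=313/330 ∈ [17/21, 1) → index 10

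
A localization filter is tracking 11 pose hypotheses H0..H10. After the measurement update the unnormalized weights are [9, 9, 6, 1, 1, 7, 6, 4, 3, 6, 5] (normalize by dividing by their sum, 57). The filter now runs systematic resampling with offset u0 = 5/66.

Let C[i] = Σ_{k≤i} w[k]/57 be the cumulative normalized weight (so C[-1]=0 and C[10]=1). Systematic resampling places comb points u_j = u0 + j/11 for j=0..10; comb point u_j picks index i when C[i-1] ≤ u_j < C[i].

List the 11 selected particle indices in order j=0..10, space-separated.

0 1 1 2 4 5 6 7 8 9 10

C = [3/19, 6/19, 8/19, 25/57, 26/57, 11/19, 13/19, 43/57, 46/57, 52/57, 1]
j=0: u_0=5/66 ∈ [0, 3/19) → index 0
j=1: u_1=1/6 ∈ [3/19, 6/19) → index 1
j=2: u_2=17/66 ∈ [3/19, 6/19) → index 1
j=3: u_3=23/66 ∈ [6/19, 8/19) → index 2
j=4: u_4=29/66 ∈ [25/57, 26/57) → index 4
j=5: u_5=35/66 ∈ [26/57, 11/19) → index 5
j=6: u_6=41/66 ∈ [11/19, 13/19) → index 6
j=7: u_7=47/66 ∈ [13/19, 43/57) → index 7
j=8: u_8=53/66 ∈ [43/57, 46/57) → index 8
j=9: u_9=59/66 ∈ [46/57, 52/57) → index 9
j=10: u_10=65/66 ∈ [52/57, 1) → index 10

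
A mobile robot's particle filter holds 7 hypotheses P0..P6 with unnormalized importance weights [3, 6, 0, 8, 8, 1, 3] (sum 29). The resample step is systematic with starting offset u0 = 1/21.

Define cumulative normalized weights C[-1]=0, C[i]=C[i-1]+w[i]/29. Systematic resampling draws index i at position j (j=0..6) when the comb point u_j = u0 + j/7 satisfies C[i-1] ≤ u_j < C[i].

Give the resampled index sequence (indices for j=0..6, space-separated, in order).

C = [3/29, 9/29, 9/29, 17/29, 25/29, 26/29, 1]
j=0: u_0=1/21 ∈ [0, 3/29) → index 0
j=1: u_1=4/21 ∈ [3/29, 9/29) → index 1
j=2: u_2=1/3 ∈ [9/29, 17/29) → index 3
j=3: u_3=10/21 ∈ [9/29, 17/29) → index 3
j=4: u_4=13/21 ∈ [17/29, 25/29) → index 4
j=5: u_5=16/21 ∈ [17/29, 25/29) → index 4
j=6: u_6=19/21 ∈ [26/29, 1) → index 6

0 1 3 3 4 4 6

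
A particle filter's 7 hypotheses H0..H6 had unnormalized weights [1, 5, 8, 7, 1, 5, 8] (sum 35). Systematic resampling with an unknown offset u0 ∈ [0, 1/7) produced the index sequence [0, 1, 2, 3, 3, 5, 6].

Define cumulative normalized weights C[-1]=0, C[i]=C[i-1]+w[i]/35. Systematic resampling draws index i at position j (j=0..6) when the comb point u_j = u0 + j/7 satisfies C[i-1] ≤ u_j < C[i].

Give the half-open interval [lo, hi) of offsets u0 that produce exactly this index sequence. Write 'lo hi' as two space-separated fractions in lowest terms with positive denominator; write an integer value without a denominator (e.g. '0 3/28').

C = [1/35, 6/35, 2/5, 3/5, 22/35, 27/35, 1]
j=0 picked index 0: u0 ∈ [0, 1/35)
j=1 picked index 1: u0 ∈ [-4/35, 1/35)
j=2 picked index 2: u0 ∈ [-4/35, 4/35)
j=3 picked index 3: u0 ∈ [-1/35, 6/35)
j=4 picked index 3: u0 ∈ [-6/35, 1/35)
j=5 picked index 5: u0 ∈ [-3/35, 2/35)
j=6 picked index 6: u0 ∈ [-3/35, 1/7)
intersection: [0, 1/35)

0 1/35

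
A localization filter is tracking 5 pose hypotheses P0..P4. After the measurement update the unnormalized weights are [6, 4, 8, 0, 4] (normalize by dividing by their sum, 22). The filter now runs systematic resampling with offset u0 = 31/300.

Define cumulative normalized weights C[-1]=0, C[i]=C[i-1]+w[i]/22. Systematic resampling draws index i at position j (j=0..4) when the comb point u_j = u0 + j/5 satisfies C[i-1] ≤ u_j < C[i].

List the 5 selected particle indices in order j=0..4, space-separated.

0 1 2 2 4

C = [3/11, 5/11, 9/11, 9/11, 1]
j=0: u_0=31/300 ∈ [0, 3/11) → index 0
j=1: u_1=91/300 ∈ [3/11, 5/11) → index 1
j=2: u_2=151/300 ∈ [5/11, 9/11) → index 2
j=3: u_3=211/300 ∈ [5/11, 9/11) → index 2
j=4: u_4=271/300 ∈ [9/11, 1) → index 4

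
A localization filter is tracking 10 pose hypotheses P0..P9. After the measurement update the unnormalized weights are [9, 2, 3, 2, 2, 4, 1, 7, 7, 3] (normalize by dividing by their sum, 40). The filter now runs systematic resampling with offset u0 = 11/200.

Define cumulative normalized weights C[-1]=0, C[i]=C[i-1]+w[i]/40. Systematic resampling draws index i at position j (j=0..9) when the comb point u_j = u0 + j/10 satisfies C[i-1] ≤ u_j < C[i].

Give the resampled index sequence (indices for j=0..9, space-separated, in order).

C = [9/40, 11/40, 7/20, 2/5, 9/20, 11/20, 23/40, 3/4, 37/40, 1]
j=0: u_0=11/200 ∈ [0, 9/40) → index 0
j=1: u_1=31/200 ∈ [0, 9/40) → index 0
j=2: u_2=51/200 ∈ [9/40, 11/40) → index 1
j=3: u_3=71/200 ∈ [7/20, 2/5) → index 3
j=4: u_4=91/200 ∈ [9/20, 11/20) → index 5
j=5: u_5=111/200 ∈ [11/20, 23/40) → index 6
j=6: u_6=131/200 ∈ [23/40, 3/4) → index 7
j=7: u_7=151/200 ∈ [3/4, 37/40) → index 8
j=8: u_8=171/200 ∈ [3/4, 37/40) → index 8
j=9: u_9=191/200 ∈ [37/40, 1) → index 9

0 0 1 3 5 6 7 8 8 9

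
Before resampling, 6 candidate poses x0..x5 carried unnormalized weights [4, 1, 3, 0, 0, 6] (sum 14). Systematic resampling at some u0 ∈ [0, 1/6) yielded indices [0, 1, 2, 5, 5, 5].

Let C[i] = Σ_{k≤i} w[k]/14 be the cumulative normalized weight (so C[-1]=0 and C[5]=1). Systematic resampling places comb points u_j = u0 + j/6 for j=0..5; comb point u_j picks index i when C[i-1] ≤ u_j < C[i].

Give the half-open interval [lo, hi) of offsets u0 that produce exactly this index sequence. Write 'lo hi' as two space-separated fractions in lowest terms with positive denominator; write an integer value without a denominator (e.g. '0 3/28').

5/42 1/6

C = [2/7, 5/14, 4/7, 4/7, 4/7, 1]
j=0 picked index 0: u0 ∈ [0, 2/7)
j=1 picked index 1: u0 ∈ [5/42, 4/21)
j=2 picked index 2: u0 ∈ [1/42, 5/21)
j=3 picked index 5: u0 ∈ [1/14, 1/2)
j=4 picked index 5: u0 ∈ [-2/21, 1/3)
j=5 picked index 5: u0 ∈ [-11/42, 1/6)
intersection: [5/42, 1/6)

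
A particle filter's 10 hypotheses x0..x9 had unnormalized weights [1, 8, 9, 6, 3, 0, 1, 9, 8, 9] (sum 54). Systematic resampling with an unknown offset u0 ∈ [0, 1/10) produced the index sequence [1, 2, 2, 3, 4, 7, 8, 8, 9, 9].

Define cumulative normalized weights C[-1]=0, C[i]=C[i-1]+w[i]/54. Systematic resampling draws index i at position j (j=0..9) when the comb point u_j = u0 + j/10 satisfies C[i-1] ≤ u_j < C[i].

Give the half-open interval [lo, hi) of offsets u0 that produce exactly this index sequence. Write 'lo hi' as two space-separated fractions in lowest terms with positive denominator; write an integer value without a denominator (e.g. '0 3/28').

23/270 1/10

C = [1/54, 1/6, 1/3, 4/9, 1/2, 1/2, 14/27, 37/54, 5/6, 1]
j=0 picked index 1: u0 ∈ [1/54, 1/6)
j=1 picked index 2: u0 ∈ [1/15, 7/30)
j=2 picked index 2: u0 ∈ [-1/30, 2/15)
j=3 picked index 3: u0 ∈ [1/30, 13/90)
j=4 picked index 4: u0 ∈ [2/45, 1/10)
j=5 picked index 7: u0 ∈ [1/54, 5/27)
j=6 picked index 8: u0 ∈ [23/270, 7/30)
j=7 picked index 8: u0 ∈ [-2/135, 2/15)
j=8 picked index 9: u0 ∈ [1/30, 1/5)
j=9 picked index 9: u0 ∈ [-1/15, 1/10)
intersection: [23/270, 1/10)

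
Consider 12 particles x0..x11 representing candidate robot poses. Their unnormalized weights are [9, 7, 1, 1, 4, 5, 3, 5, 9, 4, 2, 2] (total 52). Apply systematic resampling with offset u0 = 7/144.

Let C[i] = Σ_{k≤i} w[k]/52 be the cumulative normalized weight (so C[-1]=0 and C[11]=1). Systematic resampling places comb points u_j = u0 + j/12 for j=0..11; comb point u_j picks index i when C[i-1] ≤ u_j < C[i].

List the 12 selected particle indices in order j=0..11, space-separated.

0 0 1 1 4 5 6 7 8 8 9 11

C = [9/52, 4/13, 17/52, 9/26, 11/26, 27/52, 15/26, 35/52, 11/13, 12/13, 25/26, 1]
j=0: u_0=7/144 ∈ [0, 9/52) → index 0
j=1: u_1=19/144 ∈ [0, 9/52) → index 0
j=2: u_2=31/144 ∈ [9/52, 4/13) → index 1
j=3: u_3=43/144 ∈ [9/52, 4/13) → index 1
j=4: u_4=55/144 ∈ [9/26, 11/26) → index 4
j=5: u_5=67/144 ∈ [11/26, 27/52) → index 5
j=6: u_6=79/144 ∈ [27/52, 15/26) → index 6
j=7: u_7=91/144 ∈ [15/26, 35/52) → index 7
j=8: u_8=103/144 ∈ [35/52, 11/13) → index 8
j=9: u_9=115/144 ∈ [35/52, 11/13) → index 8
j=10: u_10=127/144 ∈ [11/13, 12/13) → index 9
j=11: u_11=139/144 ∈ [25/26, 1) → index 11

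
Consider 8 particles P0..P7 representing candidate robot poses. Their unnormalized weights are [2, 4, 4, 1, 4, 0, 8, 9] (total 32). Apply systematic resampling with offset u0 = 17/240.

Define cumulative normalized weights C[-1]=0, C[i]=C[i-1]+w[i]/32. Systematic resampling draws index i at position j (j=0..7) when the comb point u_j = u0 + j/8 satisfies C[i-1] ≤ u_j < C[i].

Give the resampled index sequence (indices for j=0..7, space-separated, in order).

1 2 3 4 6 6 7 7

C = [1/16, 3/16, 5/16, 11/32, 15/32, 15/32, 23/32, 1]
j=0: u_0=17/240 ∈ [1/16, 3/16) → index 1
j=1: u_1=47/240 ∈ [3/16, 5/16) → index 2
j=2: u_2=77/240 ∈ [5/16, 11/32) → index 3
j=3: u_3=107/240 ∈ [11/32, 15/32) → index 4
j=4: u_4=137/240 ∈ [15/32, 23/32) → index 6
j=5: u_5=167/240 ∈ [15/32, 23/32) → index 6
j=6: u_6=197/240 ∈ [23/32, 1) → index 7
j=7: u_7=227/240 ∈ [23/32, 1) → index 7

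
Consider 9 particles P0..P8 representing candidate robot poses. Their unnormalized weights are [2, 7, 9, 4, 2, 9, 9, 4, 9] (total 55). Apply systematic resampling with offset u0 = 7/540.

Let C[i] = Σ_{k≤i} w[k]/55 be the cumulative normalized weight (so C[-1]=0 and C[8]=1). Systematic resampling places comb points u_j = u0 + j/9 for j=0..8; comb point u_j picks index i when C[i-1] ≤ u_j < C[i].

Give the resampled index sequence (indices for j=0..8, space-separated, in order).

C = [2/55, 9/55, 18/55, 2/5, 24/55, 3/5, 42/55, 46/55, 1]
j=0: u_0=7/540 ∈ [0, 2/55) → index 0
j=1: u_1=67/540 ∈ [2/55, 9/55) → index 1
j=2: u_2=127/540 ∈ [9/55, 18/55) → index 2
j=3: u_3=187/540 ∈ [18/55, 2/5) → index 3
j=4: u_4=247/540 ∈ [24/55, 3/5) → index 5
j=5: u_5=307/540 ∈ [24/55, 3/5) → index 5
j=6: u_6=367/540 ∈ [3/5, 42/55) → index 6
j=7: u_7=427/540 ∈ [42/55, 46/55) → index 7
j=8: u_8=487/540 ∈ [46/55, 1) → index 8

0 1 2 3 5 5 6 7 8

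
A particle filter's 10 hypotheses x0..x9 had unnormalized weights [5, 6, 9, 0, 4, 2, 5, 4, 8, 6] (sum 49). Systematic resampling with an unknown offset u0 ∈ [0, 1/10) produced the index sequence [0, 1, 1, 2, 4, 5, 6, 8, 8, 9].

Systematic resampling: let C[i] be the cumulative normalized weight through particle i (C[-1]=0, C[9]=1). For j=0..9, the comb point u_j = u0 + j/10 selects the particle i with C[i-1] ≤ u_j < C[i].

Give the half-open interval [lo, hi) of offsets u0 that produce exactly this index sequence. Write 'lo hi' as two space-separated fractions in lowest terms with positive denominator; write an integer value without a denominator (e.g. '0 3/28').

C = [5/49, 11/49, 20/49, 20/49, 24/49, 26/49, 31/49, 5/7, 43/49, 1]
j=0 picked index 0: u0 ∈ [0, 5/49)
j=1 picked index 1: u0 ∈ [1/490, 61/490)
j=2 picked index 1: u0 ∈ [-24/245, 6/245)
j=3 picked index 2: u0 ∈ [-37/490, 53/490)
j=4 picked index 4: u0 ∈ [2/245, 22/245)
j=5 picked index 5: u0 ∈ [-1/98, 3/98)
j=6 picked index 6: u0 ∈ [-17/245, 8/245)
j=7 picked index 8: u0 ∈ [1/70, 87/490)
j=8 picked index 8: u0 ∈ [-3/35, 19/245)
j=9 picked index 9: u0 ∈ [-11/490, 1/10)
intersection: [1/70, 6/245)

1/70 6/245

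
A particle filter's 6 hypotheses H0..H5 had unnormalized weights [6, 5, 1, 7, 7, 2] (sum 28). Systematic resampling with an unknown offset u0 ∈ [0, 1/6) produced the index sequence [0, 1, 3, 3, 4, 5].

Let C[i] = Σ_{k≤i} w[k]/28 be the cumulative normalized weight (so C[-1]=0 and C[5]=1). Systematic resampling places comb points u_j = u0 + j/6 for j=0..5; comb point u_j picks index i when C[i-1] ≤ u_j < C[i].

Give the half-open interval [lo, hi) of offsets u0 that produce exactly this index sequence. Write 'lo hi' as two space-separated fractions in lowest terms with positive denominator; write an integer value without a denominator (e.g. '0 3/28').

2/21 1/6

C = [3/14, 11/28, 3/7, 19/28, 13/14, 1]
j=0 picked index 0: u0 ∈ [0, 3/14)
j=1 picked index 1: u0 ∈ [1/21, 19/84)
j=2 picked index 3: u0 ∈ [2/21, 29/84)
j=3 picked index 3: u0 ∈ [-1/14, 5/28)
j=4 picked index 4: u0 ∈ [1/84, 11/42)
j=5 picked index 5: u0 ∈ [2/21, 1/6)
intersection: [2/21, 1/6)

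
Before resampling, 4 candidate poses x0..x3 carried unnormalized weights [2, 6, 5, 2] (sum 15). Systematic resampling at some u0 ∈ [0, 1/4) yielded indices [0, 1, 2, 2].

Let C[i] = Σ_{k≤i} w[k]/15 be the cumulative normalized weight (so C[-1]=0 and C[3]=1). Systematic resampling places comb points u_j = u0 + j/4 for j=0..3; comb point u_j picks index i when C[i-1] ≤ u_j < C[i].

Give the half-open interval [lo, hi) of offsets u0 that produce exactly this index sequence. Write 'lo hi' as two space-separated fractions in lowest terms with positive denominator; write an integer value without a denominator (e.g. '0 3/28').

1/30 7/60

C = [2/15, 8/15, 13/15, 1]
j=0 picked index 0: u0 ∈ [0, 2/15)
j=1 picked index 1: u0 ∈ [-7/60, 17/60)
j=2 picked index 2: u0 ∈ [1/30, 11/30)
j=3 picked index 2: u0 ∈ [-13/60, 7/60)
intersection: [1/30, 7/60)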